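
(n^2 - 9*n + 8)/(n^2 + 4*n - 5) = (n - 8)/(n + 5)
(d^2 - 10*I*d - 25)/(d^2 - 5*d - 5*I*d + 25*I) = (d - 5*I)/(d - 5)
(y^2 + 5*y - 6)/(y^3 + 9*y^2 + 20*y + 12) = (y - 1)/(y^2 + 3*y + 2)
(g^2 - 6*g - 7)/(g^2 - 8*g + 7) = (g + 1)/(g - 1)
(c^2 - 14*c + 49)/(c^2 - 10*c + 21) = (c - 7)/(c - 3)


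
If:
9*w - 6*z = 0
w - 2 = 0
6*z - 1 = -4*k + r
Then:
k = r/4 - 17/4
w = 2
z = 3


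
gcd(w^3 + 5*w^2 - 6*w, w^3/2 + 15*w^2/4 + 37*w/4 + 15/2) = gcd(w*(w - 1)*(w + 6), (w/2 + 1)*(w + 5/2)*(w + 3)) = 1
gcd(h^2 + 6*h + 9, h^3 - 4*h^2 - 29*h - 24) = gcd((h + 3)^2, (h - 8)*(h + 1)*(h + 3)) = h + 3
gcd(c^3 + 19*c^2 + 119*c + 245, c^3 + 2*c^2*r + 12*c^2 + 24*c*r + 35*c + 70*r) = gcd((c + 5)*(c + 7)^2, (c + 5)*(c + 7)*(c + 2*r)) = c^2 + 12*c + 35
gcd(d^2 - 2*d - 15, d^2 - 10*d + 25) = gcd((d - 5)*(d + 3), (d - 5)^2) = d - 5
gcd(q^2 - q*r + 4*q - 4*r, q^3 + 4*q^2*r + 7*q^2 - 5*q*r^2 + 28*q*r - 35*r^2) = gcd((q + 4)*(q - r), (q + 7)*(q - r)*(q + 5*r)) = q - r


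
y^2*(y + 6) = y^3 + 6*y^2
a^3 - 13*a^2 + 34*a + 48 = (a - 8)*(a - 6)*(a + 1)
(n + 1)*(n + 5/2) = n^2 + 7*n/2 + 5/2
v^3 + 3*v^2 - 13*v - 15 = (v - 3)*(v + 1)*(v + 5)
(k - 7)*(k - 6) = k^2 - 13*k + 42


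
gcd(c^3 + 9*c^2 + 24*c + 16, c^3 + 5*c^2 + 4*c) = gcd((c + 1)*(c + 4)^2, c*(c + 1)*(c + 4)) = c^2 + 5*c + 4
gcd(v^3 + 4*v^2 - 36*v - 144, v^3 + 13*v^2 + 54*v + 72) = v^2 + 10*v + 24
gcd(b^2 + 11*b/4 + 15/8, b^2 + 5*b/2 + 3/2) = b + 3/2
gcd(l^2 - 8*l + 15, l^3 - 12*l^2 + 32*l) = 1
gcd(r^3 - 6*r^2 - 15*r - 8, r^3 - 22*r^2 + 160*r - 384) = r - 8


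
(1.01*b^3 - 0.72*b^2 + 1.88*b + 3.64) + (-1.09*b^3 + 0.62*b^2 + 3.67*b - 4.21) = -0.0800000000000001*b^3 - 0.1*b^2 + 5.55*b - 0.57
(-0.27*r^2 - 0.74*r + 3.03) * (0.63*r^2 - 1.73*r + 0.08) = -0.1701*r^4 + 0.000900000000000012*r^3 + 3.1675*r^2 - 5.3011*r + 0.2424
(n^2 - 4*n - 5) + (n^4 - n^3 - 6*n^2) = n^4 - n^3 - 5*n^2 - 4*n - 5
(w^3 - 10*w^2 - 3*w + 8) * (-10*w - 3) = -10*w^4 + 97*w^3 + 60*w^2 - 71*w - 24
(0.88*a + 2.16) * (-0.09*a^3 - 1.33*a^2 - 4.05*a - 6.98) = -0.0792*a^4 - 1.3648*a^3 - 6.4368*a^2 - 14.8904*a - 15.0768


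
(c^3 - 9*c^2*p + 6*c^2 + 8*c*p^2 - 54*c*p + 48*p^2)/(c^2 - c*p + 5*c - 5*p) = (c^2 - 8*c*p + 6*c - 48*p)/(c + 5)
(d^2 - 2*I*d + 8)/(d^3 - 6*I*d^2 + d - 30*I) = (d - 4*I)/(d^2 - 8*I*d - 15)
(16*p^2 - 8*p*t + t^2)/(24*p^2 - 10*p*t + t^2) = (4*p - t)/(6*p - t)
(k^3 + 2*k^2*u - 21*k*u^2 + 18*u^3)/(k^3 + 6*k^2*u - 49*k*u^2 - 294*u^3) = (-k^2 + 4*k*u - 3*u^2)/(-k^2 + 49*u^2)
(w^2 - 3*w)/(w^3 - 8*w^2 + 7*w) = (w - 3)/(w^2 - 8*w + 7)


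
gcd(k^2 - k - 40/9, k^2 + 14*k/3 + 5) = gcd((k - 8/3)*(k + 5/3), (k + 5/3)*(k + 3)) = k + 5/3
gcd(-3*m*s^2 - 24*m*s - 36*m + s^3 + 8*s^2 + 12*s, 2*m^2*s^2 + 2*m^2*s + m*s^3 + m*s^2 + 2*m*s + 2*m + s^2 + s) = 1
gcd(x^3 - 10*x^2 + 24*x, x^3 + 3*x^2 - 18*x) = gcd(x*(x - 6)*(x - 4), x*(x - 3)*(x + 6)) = x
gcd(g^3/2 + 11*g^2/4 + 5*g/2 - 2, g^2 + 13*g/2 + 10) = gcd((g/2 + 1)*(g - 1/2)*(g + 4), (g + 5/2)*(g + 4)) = g + 4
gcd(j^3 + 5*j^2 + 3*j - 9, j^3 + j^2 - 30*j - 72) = j + 3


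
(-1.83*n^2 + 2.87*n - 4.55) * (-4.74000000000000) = 8.6742*n^2 - 13.6038*n + 21.567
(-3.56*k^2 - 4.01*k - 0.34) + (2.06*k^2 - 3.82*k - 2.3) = -1.5*k^2 - 7.83*k - 2.64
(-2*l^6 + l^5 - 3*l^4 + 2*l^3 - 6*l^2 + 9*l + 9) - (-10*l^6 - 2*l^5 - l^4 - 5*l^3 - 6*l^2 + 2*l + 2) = 8*l^6 + 3*l^5 - 2*l^4 + 7*l^3 + 7*l + 7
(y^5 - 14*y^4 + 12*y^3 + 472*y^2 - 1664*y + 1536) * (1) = y^5 - 14*y^4 + 12*y^3 + 472*y^2 - 1664*y + 1536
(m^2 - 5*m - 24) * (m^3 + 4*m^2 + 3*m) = m^5 - m^4 - 41*m^3 - 111*m^2 - 72*m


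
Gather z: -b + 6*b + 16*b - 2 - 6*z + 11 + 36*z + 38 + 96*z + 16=21*b + 126*z + 63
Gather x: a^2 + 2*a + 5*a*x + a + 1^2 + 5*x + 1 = a^2 + 3*a + x*(5*a + 5) + 2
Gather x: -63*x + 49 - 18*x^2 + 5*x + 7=-18*x^2 - 58*x + 56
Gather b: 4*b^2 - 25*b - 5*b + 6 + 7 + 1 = 4*b^2 - 30*b + 14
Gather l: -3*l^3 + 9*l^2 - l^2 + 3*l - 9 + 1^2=-3*l^3 + 8*l^2 + 3*l - 8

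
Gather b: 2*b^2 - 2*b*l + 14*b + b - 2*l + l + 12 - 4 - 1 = 2*b^2 + b*(15 - 2*l) - l + 7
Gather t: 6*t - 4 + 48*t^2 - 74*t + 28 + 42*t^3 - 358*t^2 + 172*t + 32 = 42*t^3 - 310*t^2 + 104*t + 56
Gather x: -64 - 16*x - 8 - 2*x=-18*x - 72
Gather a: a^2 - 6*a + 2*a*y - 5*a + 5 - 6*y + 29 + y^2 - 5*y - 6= a^2 + a*(2*y - 11) + y^2 - 11*y + 28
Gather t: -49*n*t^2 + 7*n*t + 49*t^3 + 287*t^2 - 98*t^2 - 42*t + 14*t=49*t^3 + t^2*(189 - 49*n) + t*(7*n - 28)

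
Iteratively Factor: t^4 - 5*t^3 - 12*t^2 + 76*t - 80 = (t - 5)*(t^3 - 12*t + 16) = (t - 5)*(t - 2)*(t^2 + 2*t - 8) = (t - 5)*(t - 2)^2*(t + 4)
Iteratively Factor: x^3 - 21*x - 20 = (x + 1)*(x^2 - x - 20) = (x + 1)*(x + 4)*(x - 5)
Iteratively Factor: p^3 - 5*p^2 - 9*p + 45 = (p - 5)*(p^2 - 9) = (p - 5)*(p + 3)*(p - 3)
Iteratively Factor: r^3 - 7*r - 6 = (r + 1)*(r^2 - r - 6) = (r - 3)*(r + 1)*(r + 2)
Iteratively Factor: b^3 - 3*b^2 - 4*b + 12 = (b - 3)*(b^2 - 4) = (b - 3)*(b - 2)*(b + 2)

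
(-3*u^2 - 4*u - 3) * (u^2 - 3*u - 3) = -3*u^4 + 5*u^3 + 18*u^2 + 21*u + 9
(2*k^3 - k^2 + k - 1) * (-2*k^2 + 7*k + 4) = -4*k^5 + 16*k^4 - k^3 + 5*k^2 - 3*k - 4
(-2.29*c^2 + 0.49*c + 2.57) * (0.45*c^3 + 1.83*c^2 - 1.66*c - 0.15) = -1.0305*c^5 - 3.9702*c^4 + 5.8546*c^3 + 4.2332*c^2 - 4.3397*c - 0.3855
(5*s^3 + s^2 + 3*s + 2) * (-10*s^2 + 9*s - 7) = -50*s^5 + 35*s^4 - 56*s^3 - 3*s - 14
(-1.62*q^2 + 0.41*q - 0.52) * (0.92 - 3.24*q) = 5.2488*q^3 - 2.8188*q^2 + 2.062*q - 0.4784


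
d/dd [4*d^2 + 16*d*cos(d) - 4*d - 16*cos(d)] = -16*d*sin(d) + 8*d + 16*sqrt(2)*sin(d + pi/4) - 4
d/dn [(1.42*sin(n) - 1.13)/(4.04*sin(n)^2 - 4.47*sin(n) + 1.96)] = (-5.7368*sin(n)^2 + 9.1304*sin(n) - 2.2679)*cos(n)/(16.3216*sin(n)^4 - 36.1176*sin(n)^3 + 35.8177*sin(n)^2 - 17.5224*sin(n) + 3.8416)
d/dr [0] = 0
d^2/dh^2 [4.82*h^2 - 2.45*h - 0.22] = 9.64000000000000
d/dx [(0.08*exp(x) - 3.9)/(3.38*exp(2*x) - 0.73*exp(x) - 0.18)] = (-0.2704*exp(2*x) + 26.364*exp(x) - 2.8614)*exp(x)/(11.4244*exp(4*x) - 4.9348*exp(3*x) - 0.6839*exp(2*x) + 0.2628*exp(x) + 0.0324)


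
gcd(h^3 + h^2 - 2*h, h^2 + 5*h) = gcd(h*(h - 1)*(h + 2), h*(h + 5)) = h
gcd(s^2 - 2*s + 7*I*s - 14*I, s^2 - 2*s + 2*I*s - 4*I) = s - 2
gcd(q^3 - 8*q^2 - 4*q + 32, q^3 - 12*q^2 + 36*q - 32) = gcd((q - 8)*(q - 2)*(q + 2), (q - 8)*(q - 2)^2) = q^2 - 10*q + 16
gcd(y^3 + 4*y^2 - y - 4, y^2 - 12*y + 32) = 1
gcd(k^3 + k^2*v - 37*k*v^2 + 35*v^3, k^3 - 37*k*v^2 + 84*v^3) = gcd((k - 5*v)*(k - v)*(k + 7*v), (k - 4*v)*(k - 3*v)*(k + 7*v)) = k + 7*v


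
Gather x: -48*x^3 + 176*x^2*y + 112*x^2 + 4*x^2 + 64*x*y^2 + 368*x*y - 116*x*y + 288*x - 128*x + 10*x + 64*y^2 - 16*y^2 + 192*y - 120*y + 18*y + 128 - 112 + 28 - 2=-48*x^3 + x^2*(176*y + 116) + x*(64*y^2 + 252*y + 170) + 48*y^2 + 90*y + 42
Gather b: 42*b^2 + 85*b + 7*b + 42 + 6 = 42*b^2 + 92*b + 48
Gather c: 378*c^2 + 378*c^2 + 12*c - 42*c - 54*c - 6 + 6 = 756*c^2 - 84*c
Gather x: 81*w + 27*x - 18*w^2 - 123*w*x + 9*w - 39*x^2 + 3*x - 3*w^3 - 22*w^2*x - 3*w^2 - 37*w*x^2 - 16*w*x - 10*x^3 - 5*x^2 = -3*w^3 - 21*w^2 + 90*w - 10*x^3 + x^2*(-37*w - 44) + x*(-22*w^2 - 139*w + 30)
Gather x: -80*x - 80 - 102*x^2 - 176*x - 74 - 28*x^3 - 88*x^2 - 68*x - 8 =-28*x^3 - 190*x^2 - 324*x - 162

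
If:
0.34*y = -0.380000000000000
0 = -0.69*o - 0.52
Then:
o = -0.75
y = -1.12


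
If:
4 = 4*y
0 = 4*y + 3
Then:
No Solution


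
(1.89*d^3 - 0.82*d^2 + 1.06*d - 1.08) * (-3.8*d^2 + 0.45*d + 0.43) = -7.182*d^5 + 3.9665*d^4 - 3.5843*d^3 + 4.2284*d^2 - 0.0302*d - 0.4644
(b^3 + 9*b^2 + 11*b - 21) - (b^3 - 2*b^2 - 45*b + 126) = 11*b^2 + 56*b - 147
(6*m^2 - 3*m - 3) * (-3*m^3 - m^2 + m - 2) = -18*m^5 + 3*m^4 + 18*m^3 - 12*m^2 + 3*m + 6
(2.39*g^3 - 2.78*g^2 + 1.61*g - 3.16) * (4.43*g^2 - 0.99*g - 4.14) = 10.5877*g^5 - 14.6815*g^4 - 0.0101000000000009*g^3 - 4.0835*g^2 - 3.537*g + 13.0824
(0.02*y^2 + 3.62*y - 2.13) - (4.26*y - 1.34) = 0.02*y^2 - 0.64*y - 0.79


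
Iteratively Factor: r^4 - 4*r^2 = (r + 2)*(r^3 - 2*r^2) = r*(r + 2)*(r^2 - 2*r) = r*(r - 2)*(r + 2)*(r)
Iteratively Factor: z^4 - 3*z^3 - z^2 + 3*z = (z - 1)*(z^3 - 2*z^2 - 3*z) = (z - 1)*(z + 1)*(z^2 - 3*z) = z*(z - 1)*(z + 1)*(z - 3)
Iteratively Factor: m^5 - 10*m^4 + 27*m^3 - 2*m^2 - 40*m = (m + 1)*(m^4 - 11*m^3 + 38*m^2 - 40*m) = m*(m + 1)*(m^3 - 11*m^2 + 38*m - 40) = m*(m - 2)*(m + 1)*(m^2 - 9*m + 20) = m*(m - 5)*(m - 2)*(m + 1)*(m - 4)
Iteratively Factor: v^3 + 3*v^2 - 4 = (v + 2)*(v^2 + v - 2) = (v - 1)*(v + 2)*(v + 2)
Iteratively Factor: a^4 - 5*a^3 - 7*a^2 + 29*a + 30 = (a + 1)*(a^3 - 6*a^2 - a + 30) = (a - 5)*(a + 1)*(a^2 - a - 6) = (a - 5)*(a + 1)*(a + 2)*(a - 3)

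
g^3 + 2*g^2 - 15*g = g*(g - 3)*(g + 5)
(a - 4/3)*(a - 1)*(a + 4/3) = a^3 - a^2 - 16*a/9 + 16/9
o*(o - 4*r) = o^2 - 4*o*r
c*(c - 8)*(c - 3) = c^3 - 11*c^2 + 24*c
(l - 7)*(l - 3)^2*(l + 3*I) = l^4 - 13*l^3 + 3*I*l^3 + 51*l^2 - 39*I*l^2 - 63*l + 153*I*l - 189*I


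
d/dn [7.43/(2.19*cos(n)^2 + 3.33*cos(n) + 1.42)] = (32.5434*cos(n) + 24.7419)*sin(n)/(2.19*cos(n)^2 + 3.33*cos(n) + 1.42)^2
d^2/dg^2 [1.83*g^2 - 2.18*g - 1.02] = 3.66000000000000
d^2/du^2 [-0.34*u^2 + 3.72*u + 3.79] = -0.680000000000000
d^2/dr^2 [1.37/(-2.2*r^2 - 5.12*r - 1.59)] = (13.2616*r^2 + 30.86336*r - 1.37*(4.4*r + 5.12)*(8.8*r + 10.24) + 9.58452)/(2.2*r^2 + 5.12*r + 1.59)^3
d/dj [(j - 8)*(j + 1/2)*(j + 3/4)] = 3*j^2 - 27*j/2 - 77/8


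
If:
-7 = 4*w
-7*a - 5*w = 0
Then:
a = 5/4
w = -7/4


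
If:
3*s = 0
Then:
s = 0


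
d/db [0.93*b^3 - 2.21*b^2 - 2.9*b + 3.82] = 2.79*b^2 - 4.42*b - 2.9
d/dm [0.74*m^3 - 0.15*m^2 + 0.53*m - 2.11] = 2.22*m^2 - 0.3*m + 0.53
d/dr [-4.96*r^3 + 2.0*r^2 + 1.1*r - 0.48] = -14.88*r^2 + 4.0*r + 1.1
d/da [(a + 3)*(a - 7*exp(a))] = a - (a + 3)*(7*exp(a) - 1) - 7*exp(a)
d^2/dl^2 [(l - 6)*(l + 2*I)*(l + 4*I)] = 6*l - 12 + 12*I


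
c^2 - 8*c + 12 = (c - 6)*(c - 2)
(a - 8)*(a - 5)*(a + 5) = a^3 - 8*a^2 - 25*a + 200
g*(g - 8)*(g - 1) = g^3 - 9*g^2 + 8*g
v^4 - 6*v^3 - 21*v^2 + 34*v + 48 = (v - 8)*(v - 2)*(v + 1)*(v + 3)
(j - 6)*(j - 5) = j^2 - 11*j + 30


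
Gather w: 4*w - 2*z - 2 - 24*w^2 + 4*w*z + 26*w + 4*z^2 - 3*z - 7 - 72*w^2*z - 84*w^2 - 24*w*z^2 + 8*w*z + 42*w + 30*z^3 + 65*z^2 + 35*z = w^2*(-72*z - 108) + w*(-24*z^2 + 12*z + 72) + 30*z^3 + 69*z^2 + 30*z - 9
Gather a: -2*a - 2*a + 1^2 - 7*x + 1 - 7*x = -4*a - 14*x + 2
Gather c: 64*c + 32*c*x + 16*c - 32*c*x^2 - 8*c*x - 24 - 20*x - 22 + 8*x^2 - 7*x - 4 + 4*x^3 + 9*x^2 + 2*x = c*(-32*x^2 + 24*x + 80) + 4*x^3 + 17*x^2 - 25*x - 50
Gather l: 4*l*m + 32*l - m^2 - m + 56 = l*(4*m + 32) - m^2 - m + 56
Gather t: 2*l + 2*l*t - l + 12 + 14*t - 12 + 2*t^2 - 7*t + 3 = l + 2*t^2 + t*(2*l + 7) + 3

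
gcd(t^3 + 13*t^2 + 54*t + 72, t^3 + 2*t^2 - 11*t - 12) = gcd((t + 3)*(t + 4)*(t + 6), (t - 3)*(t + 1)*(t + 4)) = t + 4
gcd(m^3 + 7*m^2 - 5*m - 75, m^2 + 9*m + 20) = m + 5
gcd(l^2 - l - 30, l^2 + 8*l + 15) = l + 5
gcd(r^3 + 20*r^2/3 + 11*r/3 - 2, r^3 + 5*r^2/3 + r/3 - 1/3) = r^2 + 2*r/3 - 1/3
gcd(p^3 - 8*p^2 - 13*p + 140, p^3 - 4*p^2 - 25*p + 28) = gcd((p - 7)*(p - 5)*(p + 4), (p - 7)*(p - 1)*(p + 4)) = p^2 - 3*p - 28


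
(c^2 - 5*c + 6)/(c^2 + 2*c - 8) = (c - 3)/(c + 4)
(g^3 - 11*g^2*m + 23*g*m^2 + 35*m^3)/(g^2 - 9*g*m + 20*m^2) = (g^2 - 6*g*m - 7*m^2)/(g - 4*m)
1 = 1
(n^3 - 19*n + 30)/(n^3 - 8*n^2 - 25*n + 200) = (n^2 - 5*n + 6)/(n^2 - 13*n + 40)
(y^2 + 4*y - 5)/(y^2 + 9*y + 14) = (y^2 + 4*y - 5)/(y^2 + 9*y + 14)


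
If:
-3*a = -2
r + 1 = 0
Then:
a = 2/3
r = -1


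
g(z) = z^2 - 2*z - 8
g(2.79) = -5.80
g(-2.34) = 2.16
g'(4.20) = 6.40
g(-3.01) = 7.08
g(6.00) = 16.00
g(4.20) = 1.24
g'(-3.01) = -8.02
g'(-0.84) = -3.68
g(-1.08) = -4.67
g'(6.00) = 10.00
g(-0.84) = -5.61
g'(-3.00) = -8.00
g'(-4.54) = -11.08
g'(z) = 2*z - 2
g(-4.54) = 21.69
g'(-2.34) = -6.68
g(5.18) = 8.47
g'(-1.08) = -4.16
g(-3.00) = 7.00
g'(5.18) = 8.36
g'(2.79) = 3.58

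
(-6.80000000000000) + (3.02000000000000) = -3.78000000000000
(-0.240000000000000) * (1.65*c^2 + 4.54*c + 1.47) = -0.396*c^2 - 1.0896*c - 0.3528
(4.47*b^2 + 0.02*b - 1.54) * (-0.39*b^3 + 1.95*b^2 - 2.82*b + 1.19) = -1.7433*b^5 + 8.7087*b^4 - 11.9658*b^3 + 2.2599*b^2 + 4.3666*b - 1.8326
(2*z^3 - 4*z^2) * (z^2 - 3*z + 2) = 2*z^5 - 10*z^4 + 16*z^3 - 8*z^2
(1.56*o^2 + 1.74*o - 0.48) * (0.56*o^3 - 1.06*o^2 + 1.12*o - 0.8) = 0.8736*o^5 - 0.6792*o^4 - 0.366*o^3 + 1.2096*o^2 - 1.9296*o + 0.384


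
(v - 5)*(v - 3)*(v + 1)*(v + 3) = v^4 - 4*v^3 - 14*v^2 + 36*v + 45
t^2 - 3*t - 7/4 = (t - 7/2)*(t + 1/2)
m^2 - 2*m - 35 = (m - 7)*(m + 5)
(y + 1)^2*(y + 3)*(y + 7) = y^4 + 12*y^3 + 42*y^2 + 52*y + 21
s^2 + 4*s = s*(s + 4)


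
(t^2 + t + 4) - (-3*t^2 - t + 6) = 4*t^2 + 2*t - 2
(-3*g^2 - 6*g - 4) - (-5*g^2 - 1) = 2*g^2 - 6*g - 3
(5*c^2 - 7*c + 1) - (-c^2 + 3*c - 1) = 6*c^2 - 10*c + 2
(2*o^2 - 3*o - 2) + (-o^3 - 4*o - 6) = -o^3 + 2*o^2 - 7*o - 8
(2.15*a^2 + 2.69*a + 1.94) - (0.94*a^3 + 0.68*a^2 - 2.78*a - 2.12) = -0.94*a^3 + 1.47*a^2 + 5.47*a + 4.06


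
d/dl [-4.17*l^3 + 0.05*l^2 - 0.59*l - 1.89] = -12.51*l^2 + 0.1*l - 0.59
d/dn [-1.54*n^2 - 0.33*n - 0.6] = -3.08*n - 0.33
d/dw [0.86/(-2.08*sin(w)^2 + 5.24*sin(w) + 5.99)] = (3.5776*sin(w) - 4.5064)*cos(w)/(-2.08*sin(w)^2 + 5.24*sin(w) + 5.99)^2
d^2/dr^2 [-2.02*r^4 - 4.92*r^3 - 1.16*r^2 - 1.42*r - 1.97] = -24.24*r^2 - 29.52*r - 2.32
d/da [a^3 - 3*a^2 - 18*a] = 3*a^2 - 6*a - 18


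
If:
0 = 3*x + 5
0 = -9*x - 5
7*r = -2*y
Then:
No Solution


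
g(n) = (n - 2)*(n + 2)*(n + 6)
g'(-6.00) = 32.00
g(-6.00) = 0.00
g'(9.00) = 347.00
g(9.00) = 1155.00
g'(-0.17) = -5.95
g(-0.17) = -23.15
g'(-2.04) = -16.00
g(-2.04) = 0.64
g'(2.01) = 32.24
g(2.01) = 0.32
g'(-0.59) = -10.04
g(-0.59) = -19.76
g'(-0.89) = -12.30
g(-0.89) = -16.39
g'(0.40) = 1.28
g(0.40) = -24.58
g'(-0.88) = -12.24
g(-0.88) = -16.52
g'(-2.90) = -13.57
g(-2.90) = 13.67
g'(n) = (n - 2)*(n + 2) + (n - 2)*(n + 6) + (n + 2)*(n + 6)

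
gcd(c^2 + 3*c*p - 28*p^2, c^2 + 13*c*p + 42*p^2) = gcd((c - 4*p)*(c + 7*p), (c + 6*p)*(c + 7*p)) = c + 7*p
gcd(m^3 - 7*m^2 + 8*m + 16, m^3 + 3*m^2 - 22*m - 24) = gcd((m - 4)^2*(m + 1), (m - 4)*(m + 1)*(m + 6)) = m^2 - 3*m - 4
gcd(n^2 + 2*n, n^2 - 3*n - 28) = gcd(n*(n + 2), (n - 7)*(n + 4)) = 1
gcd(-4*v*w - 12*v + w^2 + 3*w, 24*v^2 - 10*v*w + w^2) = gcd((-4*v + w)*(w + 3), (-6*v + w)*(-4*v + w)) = 4*v - w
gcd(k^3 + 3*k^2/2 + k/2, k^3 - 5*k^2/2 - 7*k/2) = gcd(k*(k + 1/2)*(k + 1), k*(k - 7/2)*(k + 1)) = k^2 + k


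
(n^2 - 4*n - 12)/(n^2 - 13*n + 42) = (n + 2)/(n - 7)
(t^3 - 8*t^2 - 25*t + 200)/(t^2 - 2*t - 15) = (t^2 - 3*t - 40)/(t + 3)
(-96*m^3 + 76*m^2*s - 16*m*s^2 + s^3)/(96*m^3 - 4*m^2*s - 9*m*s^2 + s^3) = (12*m^2 - 8*m*s + s^2)/(-12*m^2 - m*s + s^2)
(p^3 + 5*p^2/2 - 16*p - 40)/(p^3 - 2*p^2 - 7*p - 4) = (p^2 + 13*p/2 + 10)/(p^2 + 2*p + 1)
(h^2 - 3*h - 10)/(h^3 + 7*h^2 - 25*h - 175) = (h + 2)/(h^2 + 12*h + 35)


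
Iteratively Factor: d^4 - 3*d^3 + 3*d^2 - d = (d - 1)*(d^3 - 2*d^2 + d) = (d - 1)^2*(d^2 - d) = d*(d - 1)^2*(d - 1)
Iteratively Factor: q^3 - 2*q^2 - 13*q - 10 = (q + 1)*(q^2 - 3*q - 10) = (q - 5)*(q + 1)*(q + 2)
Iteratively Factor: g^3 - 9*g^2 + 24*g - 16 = (g - 4)*(g^2 - 5*g + 4) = (g - 4)^2*(g - 1)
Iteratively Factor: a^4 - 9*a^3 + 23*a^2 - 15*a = (a - 3)*(a^3 - 6*a^2 + 5*a) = (a - 5)*(a - 3)*(a^2 - a) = a*(a - 5)*(a - 3)*(a - 1)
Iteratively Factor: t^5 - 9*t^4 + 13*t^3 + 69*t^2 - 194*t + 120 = (t - 4)*(t^4 - 5*t^3 - 7*t^2 + 41*t - 30) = (t - 5)*(t - 4)*(t^3 - 7*t + 6) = (t - 5)*(t - 4)*(t - 1)*(t^2 + t - 6) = (t - 5)*(t - 4)*(t - 1)*(t + 3)*(t - 2)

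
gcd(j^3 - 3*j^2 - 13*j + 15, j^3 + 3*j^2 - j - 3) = j^2 + 2*j - 3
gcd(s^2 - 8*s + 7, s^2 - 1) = s - 1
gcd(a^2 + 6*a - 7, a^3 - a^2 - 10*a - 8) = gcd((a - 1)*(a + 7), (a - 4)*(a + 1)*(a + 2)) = 1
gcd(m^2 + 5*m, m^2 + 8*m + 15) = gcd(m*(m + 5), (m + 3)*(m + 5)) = m + 5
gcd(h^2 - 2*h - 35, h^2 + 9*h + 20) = h + 5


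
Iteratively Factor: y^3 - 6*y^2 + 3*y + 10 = (y - 2)*(y^2 - 4*y - 5) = (y - 2)*(y + 1)*(y - 5)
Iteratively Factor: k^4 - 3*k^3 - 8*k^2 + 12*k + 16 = (k - 2)*(k^3 - k^2 - 10*k - 8) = (k - 2)*(k + 2)*(k^2 - 3*k - 4) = (k - 2)*(k + 1)*(k + 2)*(k - 4)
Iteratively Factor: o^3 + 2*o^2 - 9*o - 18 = (o - 3)*(o^2 + 5*o + 6) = (o - 3)*(o + 2)*(o + 3)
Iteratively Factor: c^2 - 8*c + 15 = (c - 3)*(c - 5)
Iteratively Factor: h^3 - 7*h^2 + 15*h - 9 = (h - 3)*(h^2 - 4*h + 3) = (h - 3)^2*(h - 1)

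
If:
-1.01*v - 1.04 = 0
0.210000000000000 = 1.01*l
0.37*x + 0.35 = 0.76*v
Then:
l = 0.21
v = -1.03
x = -3.06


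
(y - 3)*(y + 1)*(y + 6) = y^3 + 4*y^2 - 15*y - 18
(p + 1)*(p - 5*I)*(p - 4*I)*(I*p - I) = I*p^4 + 9*p^3 - 21*I*p^2 - 9*p + 20*I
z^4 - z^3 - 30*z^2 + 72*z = z*(z - 4)*(z - 3)*(z + 6)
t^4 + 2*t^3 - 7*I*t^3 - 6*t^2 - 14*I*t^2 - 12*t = t*(t + 2)*(t - 6*I)*(t - I)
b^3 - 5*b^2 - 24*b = b*(b - 8)*(b + 3)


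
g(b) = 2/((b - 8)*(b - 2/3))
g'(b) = -2/((b - 8)*(b - 2/3)^2) - 2/((b - 8)^2*(b - 2/3))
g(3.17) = -0.17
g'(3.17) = 0.03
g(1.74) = -0.30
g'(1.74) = 0.23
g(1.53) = -0.36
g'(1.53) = 0.36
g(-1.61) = 0.09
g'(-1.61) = 0.05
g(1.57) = -0.34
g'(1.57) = 0.33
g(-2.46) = 0.06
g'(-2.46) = 0.03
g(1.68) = -0.31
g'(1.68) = 0.26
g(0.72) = -5.15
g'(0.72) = 95.88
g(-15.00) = 0.01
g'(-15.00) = 0.00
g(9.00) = 0.24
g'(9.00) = -0.27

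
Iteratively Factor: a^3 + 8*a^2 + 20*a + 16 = (a + 4)*(a^2 + 4*a + 4) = (a + 2)*(a + 4)*(a + 2)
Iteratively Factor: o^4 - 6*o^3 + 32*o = (o + 2)*(o^3 - 8*o^2 + 16*o) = (o - 4)*(o + 2)*(o^2 - 4*o) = (o - 4)^2*(o + 2)*(o)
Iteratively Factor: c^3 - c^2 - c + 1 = (c - 1)*(c^2 - 1) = (c - 1)*(c + 1)*(c - 1)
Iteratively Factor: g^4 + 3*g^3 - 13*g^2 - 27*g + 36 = (g - 1)*(g^3 + 4*g^2 - 9*g - 36) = (g - 3)*(g - 1)*(g^2 + 7*g + 12) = (g - 3)*(g - 1)*(g + 4)*(g + 3)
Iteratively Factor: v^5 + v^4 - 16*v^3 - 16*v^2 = (v + 4)*(v^4 - 3*v^3 - 4*v^2) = (v - 4)*(v + 4)*(v^3 + v^2) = v*(v - 4)*(v + 4)*(v^2 + v) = v*(v - 4)*(v + 1)*(v + 4)*(v)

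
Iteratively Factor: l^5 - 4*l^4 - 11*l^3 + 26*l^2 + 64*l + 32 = (l + 2)*(l^4 - 6*l^3 + l^2 + 24*l + 16) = (l - 4)*(l + 2)*(l^3 - 2*l^2 - 7*l - 4) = (l - 4)*(l + 1)*(l + 2)*(l^2 - 3*l - 4) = (l - 4)*(l + 1)^2*(l + 2)*(l - 4)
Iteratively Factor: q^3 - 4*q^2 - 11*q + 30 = (q + 3)*(q^2 - 7*q + 10) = (q - 2)*(q + 3)*(q - 5)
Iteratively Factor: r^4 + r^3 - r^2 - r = (r + 1)*(r^3 - r) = (r - 1)*(r + 1)*(r^2 + r) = (r - 1)*(r + 1)^2*(r)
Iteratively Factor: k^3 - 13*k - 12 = (k - 4)*(k^2 + 4*k + 3) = (k - 4)*(k + 1)*(k + 3)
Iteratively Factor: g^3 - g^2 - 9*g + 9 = (g - 1)*(g^2 - 9) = (g - 3)*(g - 1)*(g + 3)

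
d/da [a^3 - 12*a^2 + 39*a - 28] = 3*a^2 - 24*a + 39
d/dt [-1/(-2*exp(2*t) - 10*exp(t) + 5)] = (-4*exp(t) - 10)*exp(t)/(2*exp(2*t) + 10*exp(t) - 5)^2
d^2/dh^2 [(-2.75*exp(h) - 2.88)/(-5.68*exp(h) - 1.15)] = (5.6843418860808e-14*exp(2*h) + 74.952712*exp(h) - 15.175285)*exp(h)/(183.250432*exp(3*h) + 111.30528*exp(2*h) + 22.5354*exp(h) + 1.520875)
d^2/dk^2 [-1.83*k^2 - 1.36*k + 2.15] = -3.66000000000000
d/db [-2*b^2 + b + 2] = 1 - 4*b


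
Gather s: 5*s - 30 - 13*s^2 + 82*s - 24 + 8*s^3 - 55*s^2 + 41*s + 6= 8*s^3 - 68*s^2 + 128*s - 48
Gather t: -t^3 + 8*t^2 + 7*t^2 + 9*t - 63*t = -t^3 + 15*t^2 - 54*t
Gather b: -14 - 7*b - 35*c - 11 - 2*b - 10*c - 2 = -9*b - 45*c - 27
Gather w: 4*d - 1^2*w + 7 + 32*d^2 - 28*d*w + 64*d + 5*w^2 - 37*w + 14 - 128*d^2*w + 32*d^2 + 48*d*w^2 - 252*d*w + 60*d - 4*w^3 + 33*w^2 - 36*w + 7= 64*d^2 + 128*d - 4*w^3 + w^2*(48*d + 38) + w*(-128*d^2 - 280*d - 74) + 28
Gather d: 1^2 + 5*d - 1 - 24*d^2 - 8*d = -24*d^2 - 3*d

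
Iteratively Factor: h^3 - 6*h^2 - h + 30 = (h - 3)*(h^2 - 3*h - 10) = (h - 5)*(h - 3)*(h + 2)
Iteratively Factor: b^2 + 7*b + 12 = (b + 3)*(b + 4)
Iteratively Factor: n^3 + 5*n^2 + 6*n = (n + 2)*(n^2 + 3*n) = n*(n + 2)*(n + 3)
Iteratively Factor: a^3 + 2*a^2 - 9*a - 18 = (a + 2)*(a^2 - 9) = (a + 2)*(a + 3)*(a - 3)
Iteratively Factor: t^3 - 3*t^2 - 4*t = (t)*(t^2 - 3*t - 4) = t*(t + 1)*(t - 4)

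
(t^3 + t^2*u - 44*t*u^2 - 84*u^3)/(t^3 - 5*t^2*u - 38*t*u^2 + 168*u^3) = (t + 2*u)/(t - 4*u)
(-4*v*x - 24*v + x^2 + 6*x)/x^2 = -4*v/x - 24*v/x^2 + 1 + 6/x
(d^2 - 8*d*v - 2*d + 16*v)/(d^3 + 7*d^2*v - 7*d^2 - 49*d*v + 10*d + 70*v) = (d - 8*v)/(d^2 + 7*d*v - 5*d - 35*v)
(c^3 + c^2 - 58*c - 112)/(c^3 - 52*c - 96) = (c + 7)/(c + 6)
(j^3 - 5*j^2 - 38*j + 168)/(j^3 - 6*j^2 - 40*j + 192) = (j - 7)/(j - 8)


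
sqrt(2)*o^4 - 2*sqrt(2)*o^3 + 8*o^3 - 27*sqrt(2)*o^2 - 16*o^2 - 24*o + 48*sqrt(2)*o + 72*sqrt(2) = (o - 3)*(o - 2*sqrt(2))*(o + 6*sqrt(2))*(sqrt(2)*o + sqrt(2))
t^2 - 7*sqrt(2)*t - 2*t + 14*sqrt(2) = (t - 2)*(t - 7*sqrt(2))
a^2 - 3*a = a*(a - 3)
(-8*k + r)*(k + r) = -8*k^2 - 7*k*r + r^2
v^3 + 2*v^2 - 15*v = v*(v - 3)*(v + 5)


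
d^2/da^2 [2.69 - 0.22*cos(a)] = 0.22*cos(a)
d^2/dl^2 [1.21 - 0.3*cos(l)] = 0.3*cos(l)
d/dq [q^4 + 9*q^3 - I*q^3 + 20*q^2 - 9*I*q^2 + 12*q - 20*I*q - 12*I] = 4*q^3 + q^2*(27 - 3*I) + q*(40 - 18*I) + 12 - 20*I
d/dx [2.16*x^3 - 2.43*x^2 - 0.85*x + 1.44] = 6.48*x^2 - 4.86*x - 0.85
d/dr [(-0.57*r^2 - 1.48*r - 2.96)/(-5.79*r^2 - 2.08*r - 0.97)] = (-7.3836*r^2 - 33.171*r - 4.7212)/(33.5241*r^4 + 24.0864*r^3 + 15.559*r^2 + 4.0352*r + 0.9409)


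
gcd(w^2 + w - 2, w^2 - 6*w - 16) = w + 2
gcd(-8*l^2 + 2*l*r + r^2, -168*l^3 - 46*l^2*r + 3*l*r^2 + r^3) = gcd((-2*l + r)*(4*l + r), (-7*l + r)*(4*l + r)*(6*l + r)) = 4*l + r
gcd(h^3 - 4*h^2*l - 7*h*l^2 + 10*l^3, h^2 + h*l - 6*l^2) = 1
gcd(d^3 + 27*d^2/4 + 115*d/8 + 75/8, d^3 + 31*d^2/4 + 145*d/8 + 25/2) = d^2 + 15*d/4 + 25/8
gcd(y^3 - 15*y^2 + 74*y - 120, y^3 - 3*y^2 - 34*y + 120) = y^2 - 9*y + 20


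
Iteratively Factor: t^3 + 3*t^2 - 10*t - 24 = (t + 4)*(t^2 - t - 6) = (t - 3)*(t + 4)*(t + 2)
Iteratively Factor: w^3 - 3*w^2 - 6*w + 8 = (w - 1)*(w^2 - 2*w - 8) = (w - 1)*(w + 2)*(w - 4)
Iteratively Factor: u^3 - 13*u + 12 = (u - 3)*(u^2 + 3*u - 4) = (u - 3)*(u - 1)*(u + 4)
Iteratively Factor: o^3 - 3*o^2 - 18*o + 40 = (o + 4)*(o^2 - 7*o + 10) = (o - 5)*(o + 4)*(o - 2)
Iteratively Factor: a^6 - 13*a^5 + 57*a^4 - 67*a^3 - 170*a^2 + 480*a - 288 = (a - 3)*(a^5 - 10*a^4 + 27*a^3 + 14*a^2 - 128*a + 96) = (a - 4)*(a - 3)*(a^4 - 6*a^3 + 3*a^2 + 26*a - 24) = (a - 4)*(a - 3)^2*(a^3 - 3*a^2 - 6*a + 8) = (a - 4)^2*(a - 3)^2*(a^2 + a - 2) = (a - 4)^2*(a - 3)^2*(a + 2)*(a - 1)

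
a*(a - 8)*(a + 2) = a^3 - 6*a^2 - 16*a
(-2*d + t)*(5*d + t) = -10*d^2 + 3*d*t + t^2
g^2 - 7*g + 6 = (g - 6)*(g - 1)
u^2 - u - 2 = (u - 2)*(u + 1)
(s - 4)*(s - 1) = s^2 - 5*s + 4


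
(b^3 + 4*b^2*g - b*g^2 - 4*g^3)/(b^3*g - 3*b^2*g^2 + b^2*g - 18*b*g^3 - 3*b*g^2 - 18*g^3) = (-b^3 - 4*b^2*g + b*g^2 + 4*g^3)/(g*(-b^3 + 3*b^2*g - b^2 + 18*b*g^2 + 3*b*g + 18*g^2))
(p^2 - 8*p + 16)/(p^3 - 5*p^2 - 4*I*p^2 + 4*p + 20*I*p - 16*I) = (p - 4)/(p^2 - p*(1 + 4*I) + 4*I)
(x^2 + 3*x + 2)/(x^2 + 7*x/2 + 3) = 2*(x + 1)/(2*x + 3)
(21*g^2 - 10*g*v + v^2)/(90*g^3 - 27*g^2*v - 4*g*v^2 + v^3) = (-7*g + v)/(-30*g^2 - g*v + v^2)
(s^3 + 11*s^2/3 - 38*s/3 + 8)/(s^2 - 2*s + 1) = (s^2 + 14*s/3 - 8)/(s - 1)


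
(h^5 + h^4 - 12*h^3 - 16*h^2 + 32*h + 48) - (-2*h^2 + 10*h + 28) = h^5 + h^4 - 12*h^3 - 14*h^2 + 22*h + 20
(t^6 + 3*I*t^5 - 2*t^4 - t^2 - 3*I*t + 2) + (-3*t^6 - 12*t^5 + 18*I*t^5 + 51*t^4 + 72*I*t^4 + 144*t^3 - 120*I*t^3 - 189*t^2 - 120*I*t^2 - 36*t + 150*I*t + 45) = -2*t^6 - 12*t^5 + 21*I*t^5 + 49*t^4 + 72*I*t^4 + 144*t^3 - 120*I*t^3 - 190*t^2 - 120*I*t^2 - 36*t + 147*I*t + 47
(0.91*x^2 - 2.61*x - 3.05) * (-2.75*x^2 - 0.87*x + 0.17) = -2.5025*x^4 + 6.3858*x^3 + 10.8129*x^2 + 2.2098*x - 0.5185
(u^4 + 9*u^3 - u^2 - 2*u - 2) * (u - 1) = u^5 + 8*u^4 - 10*u^3 - u^2 + 2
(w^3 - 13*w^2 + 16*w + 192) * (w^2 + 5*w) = w^5 - 8*w^4 - 49*w^3 + 272*w^2 + 960*w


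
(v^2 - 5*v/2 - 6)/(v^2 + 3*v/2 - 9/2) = (2*v^2 - 5*v - 12)/(2*v^2 + 3*v - 9)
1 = 1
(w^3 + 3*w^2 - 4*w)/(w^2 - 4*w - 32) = w*(w - 1)/(w - 8)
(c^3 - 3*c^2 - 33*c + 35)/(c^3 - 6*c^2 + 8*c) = (c^3 - 3*c^2 - 33*c + 35)/(c*(c^2 - 6*c + 8))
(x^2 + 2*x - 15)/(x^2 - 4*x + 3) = (x + 5)/(x - 1)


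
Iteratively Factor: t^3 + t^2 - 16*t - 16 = (t + 4)*(t^2 - 3*t - 4) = (t - 4)*(t + 4)*(t + 1)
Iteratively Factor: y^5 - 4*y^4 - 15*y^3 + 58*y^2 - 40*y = (y + 4)*(y^4 - 8*y^3 + 17*y^2 - 10*y) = y*(y + 4)*(y^3 - 8*y^2 + 17*y - 10) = y*(y - 2)*(y + 4)*(y^2 - 6*y + 5) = y*(y - 5)*(y - 2)*(y + 4)*(y - 1)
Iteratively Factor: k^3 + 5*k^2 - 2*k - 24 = (k + 3)*(k^2 + 2*k - 8) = (k - 2)*(k + 3)*(k + 4)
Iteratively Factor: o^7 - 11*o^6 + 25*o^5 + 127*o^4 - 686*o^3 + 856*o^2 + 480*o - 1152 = (o - 3)*(o^6 - 8*o^5 + o^4 + 130*o^3 - 296*o^2 - 32*o + 384) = (o - 3)*(o + 4)*(o^5 - 12*o^4 + 49*o^3 - 66*o^2 - 32*o + 96) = (o - 3)*(o + 1)*(o + 4)*(o^4 - 13*o^3 + 62*o^2 - 128*o + 96) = (o - 3)^2*(o + 1)*(o + 4)*(o^3 - 10*o^2 + 32*o - 32) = (o - 4)*(o - 3)^2*(o + 1)*(o + 4)*(o^2 - 6*o + 8) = (o - 4)^2*(o - 3)^2*(o + 1)*(o + 4)*(o - 2)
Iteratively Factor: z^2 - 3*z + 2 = (z - 1)*(z - 2)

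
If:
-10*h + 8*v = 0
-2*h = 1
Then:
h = -1/2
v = -5/8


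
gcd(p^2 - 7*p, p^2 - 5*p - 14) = p - 7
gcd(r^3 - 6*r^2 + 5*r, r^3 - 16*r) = r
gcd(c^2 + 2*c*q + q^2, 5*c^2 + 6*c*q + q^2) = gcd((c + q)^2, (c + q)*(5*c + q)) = c + q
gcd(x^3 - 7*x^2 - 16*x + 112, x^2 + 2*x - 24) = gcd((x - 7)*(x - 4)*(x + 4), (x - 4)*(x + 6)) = x - 4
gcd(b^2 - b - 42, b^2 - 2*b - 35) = b - 7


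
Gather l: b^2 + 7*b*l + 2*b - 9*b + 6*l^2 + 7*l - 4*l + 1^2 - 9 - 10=b^2 - 7*b + 6*l^2 + l*(7*b + 3) - 18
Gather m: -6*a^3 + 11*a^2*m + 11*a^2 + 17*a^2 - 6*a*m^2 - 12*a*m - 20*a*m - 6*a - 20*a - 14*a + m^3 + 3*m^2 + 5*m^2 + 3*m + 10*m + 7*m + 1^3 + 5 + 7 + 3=-6*a^3 + 28*a^2 - 40*a + m^3 + m^2*(8 - 6*a) + m*(11*a^2 - 32*a + 20) + 16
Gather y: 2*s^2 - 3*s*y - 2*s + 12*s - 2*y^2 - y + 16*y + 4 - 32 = 2*s^2 + 10*s - 2*y^2 + y*(15 - 3*s) - 28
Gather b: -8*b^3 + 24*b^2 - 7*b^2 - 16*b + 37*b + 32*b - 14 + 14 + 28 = -8*b^3 + 17*b^2 + 53*b + 28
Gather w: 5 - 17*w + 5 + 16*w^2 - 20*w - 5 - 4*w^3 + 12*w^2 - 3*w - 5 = -4*w^3 + 28*w^2 - 40*w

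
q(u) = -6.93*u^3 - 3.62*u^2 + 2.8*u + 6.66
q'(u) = -20.79*u^2 - 7.24*u + 2.8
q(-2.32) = 67.22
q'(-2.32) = -92.30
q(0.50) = 6.29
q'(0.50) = -6.02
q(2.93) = -190.53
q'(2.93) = -196.89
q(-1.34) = 13.08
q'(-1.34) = -24.83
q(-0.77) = 5.52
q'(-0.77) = -3.95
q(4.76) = -809.43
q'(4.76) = -502.71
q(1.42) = -16.51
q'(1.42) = -49.40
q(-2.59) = 95.53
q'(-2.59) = -117.91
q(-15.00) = 22538.91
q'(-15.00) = -4566.35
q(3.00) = -204.63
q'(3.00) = -206.03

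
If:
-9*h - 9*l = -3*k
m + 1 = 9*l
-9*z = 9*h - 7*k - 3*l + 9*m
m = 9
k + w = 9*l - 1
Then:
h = 3*z/4 + 163/36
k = 9*z/4 + 203/12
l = 10/9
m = 9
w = -9*z/4 - 95/12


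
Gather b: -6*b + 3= 3 - 6*b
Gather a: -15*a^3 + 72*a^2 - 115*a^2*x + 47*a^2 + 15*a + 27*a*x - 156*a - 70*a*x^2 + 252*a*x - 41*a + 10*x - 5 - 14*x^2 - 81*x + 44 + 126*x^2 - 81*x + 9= -15*a^3 + a^2*(119 - 115*x) + a*(-70*x^2 + 279*x - 182) + 112*x^2 - 152*x + 48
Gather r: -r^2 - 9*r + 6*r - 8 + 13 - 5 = -r^2 - 3*r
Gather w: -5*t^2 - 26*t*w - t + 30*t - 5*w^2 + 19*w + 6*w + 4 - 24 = -5*t^2 + 29*t - 5*w^2 + w*(25 - 26*t) - 20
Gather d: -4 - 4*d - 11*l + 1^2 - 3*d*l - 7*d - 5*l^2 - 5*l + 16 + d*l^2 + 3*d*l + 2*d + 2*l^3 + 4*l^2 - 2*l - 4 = d*(l^2 - 9) + 2*l^3 - l^2 - 18*l + 9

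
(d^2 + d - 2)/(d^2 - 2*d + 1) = (d + 2)/(d - 1)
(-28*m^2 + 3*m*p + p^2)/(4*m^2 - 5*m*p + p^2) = (7*m + p)/(-m + p)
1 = 1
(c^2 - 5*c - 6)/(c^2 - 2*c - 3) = (c - 6)/(c - 3)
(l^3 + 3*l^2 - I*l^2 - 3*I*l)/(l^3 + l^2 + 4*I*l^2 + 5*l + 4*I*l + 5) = l*(l + 3)/(l^2 + l*(1 + 5*I) + 5*I)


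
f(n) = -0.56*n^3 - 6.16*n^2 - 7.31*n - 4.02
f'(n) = -1.68*n^2 - 12.32*n - 7.31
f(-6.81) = -63.06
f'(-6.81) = -1.32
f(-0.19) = -2.85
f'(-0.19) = -5.03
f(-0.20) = -2.80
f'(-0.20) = -4.91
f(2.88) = -89.54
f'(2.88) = -56.73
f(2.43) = -66.19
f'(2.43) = -47.17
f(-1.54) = -5.33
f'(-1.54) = 7.68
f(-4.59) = -46.09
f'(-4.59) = 13.84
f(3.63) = -138.51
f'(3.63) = -74.17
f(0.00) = -4.02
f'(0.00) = -7.31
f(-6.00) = -60.96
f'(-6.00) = 6.13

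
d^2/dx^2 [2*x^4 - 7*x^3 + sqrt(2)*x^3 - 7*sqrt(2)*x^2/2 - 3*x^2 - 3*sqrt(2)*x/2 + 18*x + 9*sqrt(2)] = 24*x^2 - 42*x + 6*sqrt(2)*x - 7*sqrt(2) - 6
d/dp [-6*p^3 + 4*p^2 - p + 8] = -18*p^2 + 8*p - 1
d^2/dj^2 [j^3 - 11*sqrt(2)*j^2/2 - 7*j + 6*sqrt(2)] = 6*j - 11*sqrt(2)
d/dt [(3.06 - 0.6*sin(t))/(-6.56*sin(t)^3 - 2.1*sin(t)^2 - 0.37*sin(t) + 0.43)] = (-7.872*sin(t)^3 + 58.9608*sin(t)^2 + 12.852*sin(t) + 0.8742)*cos(t)/(43.0336*sin(t)^6 + 27.552*sin(t)^5 + 9.2644*sin(t)^4 - 4.0876*sin(t)^3 - 1.6691*sin(t)^2 - 0.3182*sin(t) + 0.1849)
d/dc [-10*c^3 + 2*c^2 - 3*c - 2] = -30*c^2 + 4*c - 3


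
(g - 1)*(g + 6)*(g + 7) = g^3 + 12*g^2 + 29*g - 42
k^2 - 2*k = k*(k - 2)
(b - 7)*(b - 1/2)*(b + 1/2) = b^3 - 7*b^2 - b/4 + 7/4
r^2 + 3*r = r*(r + 3)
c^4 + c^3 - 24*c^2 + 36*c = c*(c - 3)*(c - 2)*(c + 6)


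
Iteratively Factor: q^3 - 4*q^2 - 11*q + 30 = (q - 2)*(q^2 - 2*q - 15) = (q - 5)*(q - 2)*(q + 3)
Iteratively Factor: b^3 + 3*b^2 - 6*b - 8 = (b - 2)*(b^2 + 5*b + 4) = (b - 2)*(b + 4)*(b + 1)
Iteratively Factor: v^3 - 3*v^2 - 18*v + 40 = (v - 2)*(v^2 - v - 20) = (v - 5)*(v - 2)*(v + 4)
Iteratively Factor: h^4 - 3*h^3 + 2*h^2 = (h)*(h^3 - 3*h^2 + 2*h) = h^2*(h^2 - 3*h + 2) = h^2*(h - 2)*(h - 1)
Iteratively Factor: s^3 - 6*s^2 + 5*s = (s)*(s^2 - 6*s + 5) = s*(s - 5)*(s - 1)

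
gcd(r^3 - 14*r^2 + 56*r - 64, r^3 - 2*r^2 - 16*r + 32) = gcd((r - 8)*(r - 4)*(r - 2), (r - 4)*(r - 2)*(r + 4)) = r^2 - 6*r + 8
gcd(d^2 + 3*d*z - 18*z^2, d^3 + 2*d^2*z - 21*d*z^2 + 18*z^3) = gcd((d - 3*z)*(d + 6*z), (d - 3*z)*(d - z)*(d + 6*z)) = -d^2 - 3*d*z + 18*z^2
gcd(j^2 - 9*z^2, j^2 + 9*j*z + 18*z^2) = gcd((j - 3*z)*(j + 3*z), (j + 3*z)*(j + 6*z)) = j + 3*z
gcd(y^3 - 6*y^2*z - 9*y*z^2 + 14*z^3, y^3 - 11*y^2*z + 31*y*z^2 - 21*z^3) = y^2 - 8*y*z + 7*z^2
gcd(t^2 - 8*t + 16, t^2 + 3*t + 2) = 1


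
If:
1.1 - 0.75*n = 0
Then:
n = 1.47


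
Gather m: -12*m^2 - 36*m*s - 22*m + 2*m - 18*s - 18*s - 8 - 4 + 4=-12*m^2 + m*(-36*s - 20) - 36*s - 8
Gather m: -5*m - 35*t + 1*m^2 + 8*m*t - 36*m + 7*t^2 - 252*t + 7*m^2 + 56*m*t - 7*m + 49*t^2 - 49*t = 8*m^2 + m*(64*t - 48) + 56*t^2 - 336*t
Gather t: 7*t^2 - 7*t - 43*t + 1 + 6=7*t^2 - 50*t + 7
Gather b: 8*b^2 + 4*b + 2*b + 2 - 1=8*b^2 + 6*b + 1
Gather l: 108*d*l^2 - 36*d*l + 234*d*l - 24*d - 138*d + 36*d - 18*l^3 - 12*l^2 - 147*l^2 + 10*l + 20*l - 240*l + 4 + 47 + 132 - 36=-126*d - 18*l^3 + l^2*(108*d - 159) + l*(198*d - 210) + 147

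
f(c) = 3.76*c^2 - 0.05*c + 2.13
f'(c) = 7.52*c - 0.05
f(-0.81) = 4.64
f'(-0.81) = -6.14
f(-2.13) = 19.30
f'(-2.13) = -16.07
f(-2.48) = 25.38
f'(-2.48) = -18.70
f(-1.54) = 11.12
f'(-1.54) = -11.63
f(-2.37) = 23.37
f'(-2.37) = -17.87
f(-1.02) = 6.09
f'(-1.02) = -7.72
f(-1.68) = 12.83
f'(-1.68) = -12.68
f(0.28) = 2.41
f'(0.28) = 2.06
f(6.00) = 137.19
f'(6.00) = 45.07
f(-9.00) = 307.14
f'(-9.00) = -67.73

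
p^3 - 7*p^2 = p^2*(p - 7)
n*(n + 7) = n^2 + 7*n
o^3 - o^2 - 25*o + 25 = (o - 5)*(o - 1)*(o + 5)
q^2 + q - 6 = (q - 2)*(q + 3)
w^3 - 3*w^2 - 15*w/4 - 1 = (w - 4)*(w + 1/2)^2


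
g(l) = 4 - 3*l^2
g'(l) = -6*l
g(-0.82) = 1.98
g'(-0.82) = 4.92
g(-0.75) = 2.31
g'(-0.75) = 4.50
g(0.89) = 1.62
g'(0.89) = -5.34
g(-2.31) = -12.01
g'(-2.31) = 13.86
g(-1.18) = -0.18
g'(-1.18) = 7.08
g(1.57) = -3.39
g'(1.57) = -9.42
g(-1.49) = -2.66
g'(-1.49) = 8.94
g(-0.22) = 3.85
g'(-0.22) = 1.32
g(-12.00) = -428.00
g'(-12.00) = 72.00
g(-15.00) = -671.00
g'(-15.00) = 90.00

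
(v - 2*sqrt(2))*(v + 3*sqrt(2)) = v^2 + sqrt(2)*v - 12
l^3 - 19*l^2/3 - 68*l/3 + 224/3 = (l - 8)*(l - 7/3)*(l + 4)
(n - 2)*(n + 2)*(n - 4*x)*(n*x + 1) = n^4*x - 4*n^3*x^2 + n^3 - 8*n^2*x + 16*n*x^2 - 4*n + 16*x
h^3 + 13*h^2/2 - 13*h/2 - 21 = (h - 2)*(h + 3/2)*(h + 7)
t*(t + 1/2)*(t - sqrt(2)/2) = t^3 - sqrt(2)*t^2/2 + t^2/2 - sqrt(2)*t/4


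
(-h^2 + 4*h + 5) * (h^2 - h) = -h^4 + 5*h^3 + h^2 - 5*h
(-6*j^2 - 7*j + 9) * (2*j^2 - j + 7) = -12*j^4 - 8*j^3 - 17*j^2 - 58*j + 63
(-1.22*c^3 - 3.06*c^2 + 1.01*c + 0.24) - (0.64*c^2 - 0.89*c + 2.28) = -1.22*c^3 - 3.7*c^2 + 1.9*c - 2.04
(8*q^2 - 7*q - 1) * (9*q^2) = 72*q^4 - 63*q^3 - 9*q^2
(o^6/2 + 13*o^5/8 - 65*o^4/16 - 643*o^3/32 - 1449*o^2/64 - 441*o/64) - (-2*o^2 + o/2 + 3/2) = o^6/2 + 13*o^5/8 - 65*o^4/16 - 643*o^3/32 - 1321*o^2/64 - 473*o/64 - 3/2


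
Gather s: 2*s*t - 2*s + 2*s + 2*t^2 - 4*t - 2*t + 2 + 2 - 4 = 2*s*t + 2*t^2 - 6*t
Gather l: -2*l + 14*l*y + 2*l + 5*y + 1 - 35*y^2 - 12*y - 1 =14*l*y - 35*y^2 - 7*y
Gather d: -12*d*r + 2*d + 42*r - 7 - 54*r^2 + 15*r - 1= d*(2 - 12*r) - 54*r^2 + 57*r - 8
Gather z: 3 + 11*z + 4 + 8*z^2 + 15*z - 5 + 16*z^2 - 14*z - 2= 24*z^2 + 12*z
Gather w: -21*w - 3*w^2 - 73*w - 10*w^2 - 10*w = -13*w^2 - 104*w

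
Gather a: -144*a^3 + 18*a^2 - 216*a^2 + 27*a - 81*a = -144*a^3 - 198*a^2 - 54*a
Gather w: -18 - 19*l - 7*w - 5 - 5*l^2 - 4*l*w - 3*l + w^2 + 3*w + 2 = -5*l^2 - 22*l + w^2 + w*(-4*l - 4) - 21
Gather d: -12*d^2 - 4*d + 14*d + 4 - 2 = -12*d^2 + 10*d + 2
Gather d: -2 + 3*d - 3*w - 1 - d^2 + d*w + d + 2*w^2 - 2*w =-d^2 + d*(w + 4) + 2*w^2 - 5*w - 3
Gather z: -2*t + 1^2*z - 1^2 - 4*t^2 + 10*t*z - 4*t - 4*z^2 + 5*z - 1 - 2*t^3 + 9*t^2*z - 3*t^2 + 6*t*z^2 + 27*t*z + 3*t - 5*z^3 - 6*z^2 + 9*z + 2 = -2*t^3 - 7*t^2 - 3*t - 5*z^3 + z^2*(6*t - 10) + z*(9*t^2 + 37*t + 15)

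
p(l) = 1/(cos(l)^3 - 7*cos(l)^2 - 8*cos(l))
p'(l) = (3*sin(l)*cos(l)^2 - 14*sin(l)*cos(l) - 8*sin(l))/(cos(l)^3 - 7*cos(l)^2 - 8*cos(l))^2 = (3*sin(l) - 8*sin(l)/cos(l)^2 - 14*tan(l))/(sin(l)^2 + 7*cos(l) + 7)^2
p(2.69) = 1.25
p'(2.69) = 4.76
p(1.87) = 0.58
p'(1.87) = -1.16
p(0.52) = -0.09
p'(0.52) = -0.07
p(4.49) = 0.71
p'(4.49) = 2.33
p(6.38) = -0.07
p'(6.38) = -0.01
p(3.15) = 3144.05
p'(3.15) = -747895.04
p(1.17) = -0.24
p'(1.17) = -0.70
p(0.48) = -0.08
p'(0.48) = -0.06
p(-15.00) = 0.63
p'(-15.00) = -1.11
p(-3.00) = 11.23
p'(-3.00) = -156.55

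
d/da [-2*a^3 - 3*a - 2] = -6*a^2 - 3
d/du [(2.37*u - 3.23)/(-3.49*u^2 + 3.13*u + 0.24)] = (8.2713*u^2 - 22.5454*u + 10.6787)/(12.1801*u^4 - 21.8474*u^3 + 8.1217*u^2 + 1.5024*u + 0.0576)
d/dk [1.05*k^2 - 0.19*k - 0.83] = 2.1*k - 0.19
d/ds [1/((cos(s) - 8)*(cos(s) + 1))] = (2*cos(s) - 7)*sin(s)/((cos(s) - 8)^2*(cos(s) + 1)^2)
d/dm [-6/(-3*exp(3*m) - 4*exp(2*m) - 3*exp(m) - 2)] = (-54*exp(2*m) - 48*exp(m) - 18)*exp(m)/(3*exp(3*m) + 4*exp(2*m) + 3*exp(m) + 2)^2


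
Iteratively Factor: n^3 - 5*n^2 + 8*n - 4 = (n - 2)*(n^2 - 3*n + 2) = (n - 2)^2*(n - 1)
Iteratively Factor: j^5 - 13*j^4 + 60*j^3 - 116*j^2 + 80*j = (j - 5)*(j^4 - 8*j^3 + 20*j^2 - 16*j) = (j - 5)*(j - 2)*(j^3 - 6*j^2 + 8*j) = (j - 5)*(j - 2)^2*(j^2 - 4*j) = j*(j - 5)*(j - 2)^2*(j - 4)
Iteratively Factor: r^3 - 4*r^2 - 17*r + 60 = (r + 4)*(r^2 - 8*r + 15) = (r - 3)*(r + 4)*(r - 5)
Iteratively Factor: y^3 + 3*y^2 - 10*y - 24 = (y + 2)*(y^2 + y - 12) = (y - 3)*(y + 2)*(y + 4)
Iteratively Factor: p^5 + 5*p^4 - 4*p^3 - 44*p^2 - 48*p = (p + 4)*(p^4 + p^3 - 8*p^2 - 12*p) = (p + 2)*(p + 4)*(p^3 - p^2 - 6*p) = (p - 3)*(p + 2)*(p + 4)*(p^2 + 2*p) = (p - 3)*(p + 2)^2*(p + 4)*(p)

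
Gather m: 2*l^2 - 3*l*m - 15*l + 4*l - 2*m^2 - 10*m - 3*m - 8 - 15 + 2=2*l^2 - 11*l - 2*m^2 + m*(-3*l - 13) - 21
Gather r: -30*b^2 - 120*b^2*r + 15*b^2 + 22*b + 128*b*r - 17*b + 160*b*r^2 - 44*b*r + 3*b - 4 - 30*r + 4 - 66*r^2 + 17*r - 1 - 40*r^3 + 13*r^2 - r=-15*b^2 + 8*b - 40*r^3 + r^2*(160*b - 53) + r*(-120*b^2 + 84*b - 14) - 1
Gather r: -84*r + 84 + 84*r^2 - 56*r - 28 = 84*r^2 - 140*r + 56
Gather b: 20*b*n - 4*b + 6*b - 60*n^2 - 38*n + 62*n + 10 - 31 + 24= b*(20*n + 2) - 60*n^2 + 24*n + 3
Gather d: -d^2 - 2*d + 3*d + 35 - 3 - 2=-d^2 + d + 30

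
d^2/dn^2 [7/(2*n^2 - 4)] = 7*(3*n^2 + 2)/(n^2 - 2)^3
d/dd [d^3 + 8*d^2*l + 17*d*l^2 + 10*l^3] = 3*d^2 + 16*d*l + 17*l^2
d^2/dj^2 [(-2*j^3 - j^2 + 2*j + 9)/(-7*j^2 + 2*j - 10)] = 6*(-72*j^3 - 551*j^2 + 466*j + 218)/(343*j^6 - 294*j^5 + 1554*j^4 - 848*j^3 + 2220*j^2 - 600*j + 1000)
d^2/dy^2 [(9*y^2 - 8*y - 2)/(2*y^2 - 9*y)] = 4*(65*y^3 - 12*y^2 + 54*y - 81)/(y^3*(8*y^3 - 108*y^2 + 486*y - 729))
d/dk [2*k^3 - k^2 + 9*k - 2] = 6*k^2 - 2*k + 9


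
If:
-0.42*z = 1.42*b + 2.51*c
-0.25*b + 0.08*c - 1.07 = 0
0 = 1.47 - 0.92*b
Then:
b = 1.60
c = 18.37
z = -115.17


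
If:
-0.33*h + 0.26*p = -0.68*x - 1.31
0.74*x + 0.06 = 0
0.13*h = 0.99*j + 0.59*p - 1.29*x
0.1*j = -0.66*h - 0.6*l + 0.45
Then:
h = 0.787878787878788*p + 3.8026208026208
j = 0.393682939137485 - 0.492500765228038*p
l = -0.784583205795327*p - 3.49849670607246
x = -0.08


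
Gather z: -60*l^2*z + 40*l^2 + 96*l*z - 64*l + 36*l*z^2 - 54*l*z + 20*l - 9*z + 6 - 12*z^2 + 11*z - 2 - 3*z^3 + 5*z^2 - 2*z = 40*l^2 - 44*l - 3*z^3 + z^2*(36*l - 7) + z*(-60*l^2 + 42*l) + 4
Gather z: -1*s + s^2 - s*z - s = s^2 - s*z - 2*s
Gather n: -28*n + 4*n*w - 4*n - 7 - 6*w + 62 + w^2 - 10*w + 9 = n*(4*w - 32) + w^2 - 16*w + 64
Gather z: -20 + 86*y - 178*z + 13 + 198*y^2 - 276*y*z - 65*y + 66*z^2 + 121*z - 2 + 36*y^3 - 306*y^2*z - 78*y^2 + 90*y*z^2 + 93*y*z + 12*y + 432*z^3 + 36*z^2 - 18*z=36*y^3 + 120*y^2 + 33*y + 432*z^3 + z^2*(90*y + 102) + z*(-306*y^2 - 183*y - 75) - 9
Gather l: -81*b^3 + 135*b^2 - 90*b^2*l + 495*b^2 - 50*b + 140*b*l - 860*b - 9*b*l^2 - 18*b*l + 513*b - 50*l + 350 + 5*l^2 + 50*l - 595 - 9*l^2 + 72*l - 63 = -81*b^3 + 630*b^2 - 397*b + l^2*(-9*b - 4) + l*(-90*b^2 + 122*b + 72) - 308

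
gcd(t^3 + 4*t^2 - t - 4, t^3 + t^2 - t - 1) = t^2 - 1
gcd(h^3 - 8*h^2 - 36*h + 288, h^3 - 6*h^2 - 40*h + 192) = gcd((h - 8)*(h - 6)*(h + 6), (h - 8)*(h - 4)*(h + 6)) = h^2 - 2*h - 48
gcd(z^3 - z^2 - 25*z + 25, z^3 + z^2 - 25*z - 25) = z^2 - 25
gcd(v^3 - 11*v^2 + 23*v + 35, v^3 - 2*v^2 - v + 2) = v + 1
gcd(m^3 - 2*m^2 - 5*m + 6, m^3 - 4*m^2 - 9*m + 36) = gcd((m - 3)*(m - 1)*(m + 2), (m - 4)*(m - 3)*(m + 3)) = m - 3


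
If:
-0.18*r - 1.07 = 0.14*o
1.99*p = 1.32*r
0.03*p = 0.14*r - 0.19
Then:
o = -9.68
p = 1.05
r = 1.58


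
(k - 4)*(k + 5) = k^2 + k - 20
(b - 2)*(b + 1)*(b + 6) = b^3 + 5*b^2 - 8*b - 12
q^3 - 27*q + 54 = (q - 3)^2*(q + 6)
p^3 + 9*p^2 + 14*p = p*(p + 2)*(p + 7)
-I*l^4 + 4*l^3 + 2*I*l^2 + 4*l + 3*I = (l - I)*(l + I)*(l + 3*I)*(-I*l + 1)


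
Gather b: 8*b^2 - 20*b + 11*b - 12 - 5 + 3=8*b^2 - 9*b - 14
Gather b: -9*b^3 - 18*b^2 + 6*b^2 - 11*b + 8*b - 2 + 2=-9*b^3 - 12*b^2 - 3*b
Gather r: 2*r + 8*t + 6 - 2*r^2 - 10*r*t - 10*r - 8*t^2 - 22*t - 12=-2*r^2 + r*(-10*t - 8) - 8*t^2 - 14*t - 6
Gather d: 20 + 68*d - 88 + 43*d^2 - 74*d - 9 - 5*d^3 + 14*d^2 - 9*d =-5*d^3 + 57*d^2 - 15*d - 77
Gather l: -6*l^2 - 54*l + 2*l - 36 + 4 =-6*l^2 - 52*l - 32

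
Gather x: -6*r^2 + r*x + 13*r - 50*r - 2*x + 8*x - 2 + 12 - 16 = -6*r^2 - 37*r + x*(r + 6) - 6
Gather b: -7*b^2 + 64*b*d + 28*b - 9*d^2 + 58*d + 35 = -7*b^2 + b*(64*d + 28) - 9*d^2 + 58*d + 35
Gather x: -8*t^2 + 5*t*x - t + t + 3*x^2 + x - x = -8*t^2 + 5*t*x + 3*x^2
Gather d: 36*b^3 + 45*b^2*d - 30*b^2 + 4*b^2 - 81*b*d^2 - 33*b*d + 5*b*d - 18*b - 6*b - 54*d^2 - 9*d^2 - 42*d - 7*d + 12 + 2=36*b^3 - 26*b^2 - 24*b + d^2*(-81*b - 63) + d*(45*b^2 - 28*b - 49) + 14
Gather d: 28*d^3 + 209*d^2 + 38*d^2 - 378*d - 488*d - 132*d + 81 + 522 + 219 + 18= 28*d^3 + 247*d^2 - 998*d + 840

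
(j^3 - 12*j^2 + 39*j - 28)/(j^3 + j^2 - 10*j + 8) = (j^2 - 11*j + 28)/(j^2 + 2*j - 8)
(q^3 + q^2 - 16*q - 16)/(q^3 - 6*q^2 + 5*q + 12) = (q + 4)/(q - 3)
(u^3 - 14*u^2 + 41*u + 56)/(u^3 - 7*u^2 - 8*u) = (u - 7)/u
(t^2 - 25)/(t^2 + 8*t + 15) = (t - 5)/(t + 3)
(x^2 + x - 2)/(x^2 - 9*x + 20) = (x^2 + x - 2)/(x^2 - 9*x + 20)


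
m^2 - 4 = (m - 2)*(m + 2)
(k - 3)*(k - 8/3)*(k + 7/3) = k^3 - 10*k^2/3 - 47*k/9 + 56/3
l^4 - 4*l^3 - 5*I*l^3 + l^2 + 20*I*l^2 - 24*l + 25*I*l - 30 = (l - 5)*(l + 1)*(l - 6*I)*(l + I)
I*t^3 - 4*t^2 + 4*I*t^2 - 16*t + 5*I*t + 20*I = (t + 4)*(t + 5*I)*(I*t + 1)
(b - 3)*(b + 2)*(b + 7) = b^3 + 6*b^2 - 13*b - 42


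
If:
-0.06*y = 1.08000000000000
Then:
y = -18.00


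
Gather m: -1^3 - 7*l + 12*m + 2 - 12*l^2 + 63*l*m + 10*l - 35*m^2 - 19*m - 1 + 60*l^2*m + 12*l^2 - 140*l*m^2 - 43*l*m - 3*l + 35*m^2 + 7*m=-140*l*m^2 + m*(60*l^2 + 20*l)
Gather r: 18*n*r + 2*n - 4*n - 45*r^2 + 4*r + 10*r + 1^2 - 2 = -2*n - 45*r^2 + r*(18*n + 14) - 1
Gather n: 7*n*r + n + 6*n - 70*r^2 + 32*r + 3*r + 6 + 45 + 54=n*(7*r + 7) - 70*r^2 + 35*r + 105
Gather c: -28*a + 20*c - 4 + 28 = -28*a + 20*c + 24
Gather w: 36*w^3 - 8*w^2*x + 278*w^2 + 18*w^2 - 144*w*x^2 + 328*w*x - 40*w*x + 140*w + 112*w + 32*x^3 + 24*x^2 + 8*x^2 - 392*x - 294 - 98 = 36*w^3 + w^2*(296 - 8*x) + w*(-144*x^2 + 288*x + 252) + 32*x^3 + 32*x^2 - 392*x - 392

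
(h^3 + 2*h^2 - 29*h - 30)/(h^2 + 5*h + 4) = (h^2 + h - 30)/(h + 4)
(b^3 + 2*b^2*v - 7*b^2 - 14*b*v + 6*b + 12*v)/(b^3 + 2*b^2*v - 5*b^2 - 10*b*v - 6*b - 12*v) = (b - 1)/(b + 1)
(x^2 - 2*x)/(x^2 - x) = (x - 2)/(x - 1)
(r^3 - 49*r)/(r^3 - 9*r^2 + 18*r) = (r^2 - 49)/(r^2 - 9*r + 18)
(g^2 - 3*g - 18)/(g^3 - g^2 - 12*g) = (g - 6)/(g*(g - 4))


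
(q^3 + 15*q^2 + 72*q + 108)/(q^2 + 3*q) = q + 12 + 36/q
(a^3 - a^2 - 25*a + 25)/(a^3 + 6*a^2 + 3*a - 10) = (a - 5)/(a + 2)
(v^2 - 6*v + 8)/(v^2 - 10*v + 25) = (v^2 - 6*v + 8)/(v^2 - 10*v + 25)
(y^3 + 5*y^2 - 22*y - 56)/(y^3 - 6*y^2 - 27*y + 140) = (y^2 + 9*y + 14)/(y^2 - 2*y - 35)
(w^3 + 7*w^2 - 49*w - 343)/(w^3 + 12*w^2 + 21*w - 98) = (w - 7)/(w - 2)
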